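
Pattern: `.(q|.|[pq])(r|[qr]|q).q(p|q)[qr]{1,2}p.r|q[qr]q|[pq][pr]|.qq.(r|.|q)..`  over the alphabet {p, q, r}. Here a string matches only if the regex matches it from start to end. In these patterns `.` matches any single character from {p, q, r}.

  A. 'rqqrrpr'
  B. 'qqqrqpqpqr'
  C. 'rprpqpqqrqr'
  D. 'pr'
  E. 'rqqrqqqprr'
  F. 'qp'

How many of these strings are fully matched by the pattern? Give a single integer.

A → match
B → match
C → no match
D → match
E → match
F → match
Total matched: 5

5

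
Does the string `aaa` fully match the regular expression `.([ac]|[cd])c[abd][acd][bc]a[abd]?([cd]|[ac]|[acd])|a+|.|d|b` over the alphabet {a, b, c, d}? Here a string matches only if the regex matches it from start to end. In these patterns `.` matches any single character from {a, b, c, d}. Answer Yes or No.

Yes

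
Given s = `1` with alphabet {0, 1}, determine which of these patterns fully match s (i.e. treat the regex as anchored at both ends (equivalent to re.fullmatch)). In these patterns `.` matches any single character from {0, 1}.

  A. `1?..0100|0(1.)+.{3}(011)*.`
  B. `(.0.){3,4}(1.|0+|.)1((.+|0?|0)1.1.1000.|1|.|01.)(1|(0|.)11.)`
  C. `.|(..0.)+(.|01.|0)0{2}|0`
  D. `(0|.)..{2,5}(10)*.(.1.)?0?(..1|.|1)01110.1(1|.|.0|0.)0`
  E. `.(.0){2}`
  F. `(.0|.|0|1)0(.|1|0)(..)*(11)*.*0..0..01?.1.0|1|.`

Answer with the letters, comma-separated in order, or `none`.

A → no match
B → no match
C → match
D → no match — must end with `0`
E → no match — must end with `0`
F → match

C, F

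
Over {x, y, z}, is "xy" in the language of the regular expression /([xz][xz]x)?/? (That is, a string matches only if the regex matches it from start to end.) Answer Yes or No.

No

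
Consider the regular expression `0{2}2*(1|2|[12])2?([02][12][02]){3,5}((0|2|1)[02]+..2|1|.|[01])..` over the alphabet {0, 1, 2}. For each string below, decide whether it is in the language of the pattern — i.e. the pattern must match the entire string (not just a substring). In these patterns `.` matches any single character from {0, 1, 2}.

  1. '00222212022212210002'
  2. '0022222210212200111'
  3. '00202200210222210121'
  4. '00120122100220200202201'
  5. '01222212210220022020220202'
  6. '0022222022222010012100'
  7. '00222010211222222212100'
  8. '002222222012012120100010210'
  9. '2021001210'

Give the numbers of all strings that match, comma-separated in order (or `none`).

1, 4, 6

1 → match
2 → no match
3 → no match
4 → match
5 → no match
6 → match
7 → no match
8 → no match
9 → no match — must start with '0'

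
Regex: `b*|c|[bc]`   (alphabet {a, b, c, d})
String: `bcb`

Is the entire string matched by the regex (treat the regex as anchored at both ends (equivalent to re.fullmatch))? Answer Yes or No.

No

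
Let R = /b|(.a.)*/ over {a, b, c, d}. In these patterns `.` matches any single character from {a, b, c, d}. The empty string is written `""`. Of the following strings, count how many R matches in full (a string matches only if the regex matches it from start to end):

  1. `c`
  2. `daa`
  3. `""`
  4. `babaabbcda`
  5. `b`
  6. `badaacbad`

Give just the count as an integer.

1 → no match
2 → match
3 → match
4 → no match
5 → match
6 → match
Total matched: 4

4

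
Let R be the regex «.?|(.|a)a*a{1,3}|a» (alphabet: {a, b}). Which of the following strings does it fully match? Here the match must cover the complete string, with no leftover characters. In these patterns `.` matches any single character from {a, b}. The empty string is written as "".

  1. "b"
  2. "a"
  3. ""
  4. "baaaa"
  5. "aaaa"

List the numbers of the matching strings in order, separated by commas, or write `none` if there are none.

1 → match
2 → match
3 → match
4 → match
5 → match

1, 2, 3, 4, 5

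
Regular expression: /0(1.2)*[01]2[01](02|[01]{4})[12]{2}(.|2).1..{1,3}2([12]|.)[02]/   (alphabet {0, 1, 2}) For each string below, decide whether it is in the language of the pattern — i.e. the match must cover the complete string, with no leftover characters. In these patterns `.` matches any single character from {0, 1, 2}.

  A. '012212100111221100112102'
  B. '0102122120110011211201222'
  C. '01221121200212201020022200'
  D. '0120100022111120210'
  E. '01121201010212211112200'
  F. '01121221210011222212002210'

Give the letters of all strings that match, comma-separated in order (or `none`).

A → no match
B → match
C → no match
D → match
E → match
F → match

B, D, E, F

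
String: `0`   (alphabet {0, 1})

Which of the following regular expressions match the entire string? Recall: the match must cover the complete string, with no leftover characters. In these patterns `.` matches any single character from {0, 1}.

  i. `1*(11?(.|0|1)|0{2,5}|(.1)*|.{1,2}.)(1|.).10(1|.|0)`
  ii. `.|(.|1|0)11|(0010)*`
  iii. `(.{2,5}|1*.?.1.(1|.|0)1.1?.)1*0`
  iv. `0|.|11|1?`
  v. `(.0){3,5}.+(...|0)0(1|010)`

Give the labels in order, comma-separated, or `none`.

i → no match
ii → match
iii → no match
iv → match
v → no match

ii, iv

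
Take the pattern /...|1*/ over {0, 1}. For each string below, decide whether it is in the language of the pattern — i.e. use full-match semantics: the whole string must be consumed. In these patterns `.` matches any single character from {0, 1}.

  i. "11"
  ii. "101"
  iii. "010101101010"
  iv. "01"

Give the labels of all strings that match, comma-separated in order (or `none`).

i. "11" → match
ii. "101" → match
iii. "010101101010" → no match
iv. "01" → no match

i, ii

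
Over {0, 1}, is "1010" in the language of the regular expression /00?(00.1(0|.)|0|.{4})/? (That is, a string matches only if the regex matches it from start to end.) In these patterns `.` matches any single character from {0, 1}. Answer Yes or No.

No

Every match must start with "0", but "1010" does not.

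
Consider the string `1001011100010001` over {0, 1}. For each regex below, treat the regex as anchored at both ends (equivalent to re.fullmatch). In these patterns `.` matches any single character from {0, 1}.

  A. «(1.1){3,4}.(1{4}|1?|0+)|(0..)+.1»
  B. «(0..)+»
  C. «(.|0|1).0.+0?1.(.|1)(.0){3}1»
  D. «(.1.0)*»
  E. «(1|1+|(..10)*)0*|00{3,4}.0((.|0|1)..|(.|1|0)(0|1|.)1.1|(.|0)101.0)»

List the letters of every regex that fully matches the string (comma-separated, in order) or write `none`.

C

A → no match
B → no match — must start with `0`
C → match
D → no match
E → no match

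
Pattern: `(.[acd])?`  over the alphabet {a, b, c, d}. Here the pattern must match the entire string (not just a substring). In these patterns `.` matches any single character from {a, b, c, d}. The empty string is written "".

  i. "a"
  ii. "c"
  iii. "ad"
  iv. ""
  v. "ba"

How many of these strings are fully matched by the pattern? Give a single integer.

3

i → no match
ii → no match
iii → match
iv → match
v → match
Total matched: 3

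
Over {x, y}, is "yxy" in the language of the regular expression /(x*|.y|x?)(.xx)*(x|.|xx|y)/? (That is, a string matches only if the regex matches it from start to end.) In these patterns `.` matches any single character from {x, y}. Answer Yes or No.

No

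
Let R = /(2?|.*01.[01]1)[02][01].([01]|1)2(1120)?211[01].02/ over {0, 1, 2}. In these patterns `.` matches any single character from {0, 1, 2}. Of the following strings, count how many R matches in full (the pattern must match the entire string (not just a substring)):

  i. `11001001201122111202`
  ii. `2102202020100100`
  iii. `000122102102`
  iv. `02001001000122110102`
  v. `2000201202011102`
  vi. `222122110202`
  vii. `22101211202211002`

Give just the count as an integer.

2

i → match
ii → no match — must end with `02`
iii. `000122102102` → no match
iv → match
v → no match
vi. `222122110202` → no match
vii → no match
Total matched: 2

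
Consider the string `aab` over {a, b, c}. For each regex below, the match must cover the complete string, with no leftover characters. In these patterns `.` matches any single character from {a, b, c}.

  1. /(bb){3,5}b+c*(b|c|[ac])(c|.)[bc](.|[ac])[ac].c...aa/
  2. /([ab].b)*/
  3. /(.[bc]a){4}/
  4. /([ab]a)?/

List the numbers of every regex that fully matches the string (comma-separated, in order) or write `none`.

1 → no match — must start with `bb`
2 → match
3 → no match — must end with `a`
4 → no match

2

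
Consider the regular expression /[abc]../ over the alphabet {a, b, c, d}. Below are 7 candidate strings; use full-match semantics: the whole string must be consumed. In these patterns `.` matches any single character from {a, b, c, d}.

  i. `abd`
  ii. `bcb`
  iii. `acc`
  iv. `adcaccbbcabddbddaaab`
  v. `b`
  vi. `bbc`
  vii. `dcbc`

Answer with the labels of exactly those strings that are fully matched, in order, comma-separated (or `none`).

i, ii, iii, vi

i. `abd` → match
ii. `bcb` → match
iii. `acc` → match
iv → no match
v. `b` → no match
vi. `bbc` → match
vii. `dcbc` → no match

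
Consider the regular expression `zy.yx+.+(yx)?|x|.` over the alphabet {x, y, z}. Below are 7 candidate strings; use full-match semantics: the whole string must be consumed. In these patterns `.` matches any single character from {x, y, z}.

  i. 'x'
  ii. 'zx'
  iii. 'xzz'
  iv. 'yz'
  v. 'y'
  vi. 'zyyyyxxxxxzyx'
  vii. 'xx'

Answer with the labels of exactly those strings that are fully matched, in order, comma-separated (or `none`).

i, v

i. 'x' → match
ii. 'zx' → no match
iii. 'xzz' → no match
iv. 'yz' → no match
v. 'y' → match
vi → no match
vii. 'xx' → no match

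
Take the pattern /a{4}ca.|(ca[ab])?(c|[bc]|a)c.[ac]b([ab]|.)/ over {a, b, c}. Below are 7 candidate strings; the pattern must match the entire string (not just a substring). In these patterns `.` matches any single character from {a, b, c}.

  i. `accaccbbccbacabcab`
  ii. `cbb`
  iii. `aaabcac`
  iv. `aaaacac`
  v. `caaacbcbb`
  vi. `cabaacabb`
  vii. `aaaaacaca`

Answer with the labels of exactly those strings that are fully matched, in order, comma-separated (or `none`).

i → no match
ii. `cbb` → no match
iii. `aaabcac` → no match
iv. `aaaacac` → match
v. `caaacbcbb` → match
vi. `cabaacabb` → no match
vii. `aaaaacaca` → no match

iv, v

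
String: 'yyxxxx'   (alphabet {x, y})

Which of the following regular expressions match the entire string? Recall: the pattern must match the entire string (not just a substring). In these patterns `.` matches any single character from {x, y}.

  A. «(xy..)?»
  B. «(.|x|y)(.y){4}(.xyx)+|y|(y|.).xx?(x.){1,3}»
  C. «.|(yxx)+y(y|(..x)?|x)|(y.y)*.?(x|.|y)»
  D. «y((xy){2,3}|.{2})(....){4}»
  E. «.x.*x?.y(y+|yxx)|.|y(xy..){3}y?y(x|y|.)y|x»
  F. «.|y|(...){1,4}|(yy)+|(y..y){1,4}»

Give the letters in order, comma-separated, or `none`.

A → no match
B → match
C → no match
D → no match
E → no match
F → match

B, F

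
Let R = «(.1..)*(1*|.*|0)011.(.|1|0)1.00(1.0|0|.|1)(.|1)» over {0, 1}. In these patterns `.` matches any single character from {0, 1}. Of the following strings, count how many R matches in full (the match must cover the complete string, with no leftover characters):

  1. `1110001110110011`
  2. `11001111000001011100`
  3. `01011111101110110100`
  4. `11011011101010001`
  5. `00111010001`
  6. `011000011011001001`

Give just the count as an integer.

1

1 → match
2 → no match
3 → no match
4 → no match
5. `00111010001` → no match
6 → no match
Total matched: 1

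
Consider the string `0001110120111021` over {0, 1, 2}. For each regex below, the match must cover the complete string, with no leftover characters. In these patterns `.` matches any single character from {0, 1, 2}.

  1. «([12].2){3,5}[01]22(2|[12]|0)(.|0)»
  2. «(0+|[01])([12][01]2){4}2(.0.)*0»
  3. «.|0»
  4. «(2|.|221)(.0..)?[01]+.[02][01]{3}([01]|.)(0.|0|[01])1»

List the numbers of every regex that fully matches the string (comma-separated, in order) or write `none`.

1 → no match
2 → no match — must end with `0`
3 → no match
4 → match

4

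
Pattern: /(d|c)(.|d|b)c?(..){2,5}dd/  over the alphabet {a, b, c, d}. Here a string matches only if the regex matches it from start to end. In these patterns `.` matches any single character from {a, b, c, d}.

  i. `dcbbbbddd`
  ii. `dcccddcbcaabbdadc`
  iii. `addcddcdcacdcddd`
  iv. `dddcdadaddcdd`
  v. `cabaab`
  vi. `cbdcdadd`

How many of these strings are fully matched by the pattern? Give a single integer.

i → no match
ii → no match — must end with `dd`
iii → no match
iv → no match
v → no match — must end with `dd`
vi → match
Total matched: 1

1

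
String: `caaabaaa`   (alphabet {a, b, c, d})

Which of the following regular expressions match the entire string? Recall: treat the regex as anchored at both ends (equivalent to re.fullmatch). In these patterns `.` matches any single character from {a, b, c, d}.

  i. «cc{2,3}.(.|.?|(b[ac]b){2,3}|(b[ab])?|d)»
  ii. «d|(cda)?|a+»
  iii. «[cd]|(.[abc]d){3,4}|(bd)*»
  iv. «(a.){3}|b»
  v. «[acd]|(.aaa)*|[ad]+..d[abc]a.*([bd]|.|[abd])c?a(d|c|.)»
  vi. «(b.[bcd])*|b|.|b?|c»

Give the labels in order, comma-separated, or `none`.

v

i → no match — must start with `cc`
ii → no match
iii → no match
iv → no match
v → match
vi → no match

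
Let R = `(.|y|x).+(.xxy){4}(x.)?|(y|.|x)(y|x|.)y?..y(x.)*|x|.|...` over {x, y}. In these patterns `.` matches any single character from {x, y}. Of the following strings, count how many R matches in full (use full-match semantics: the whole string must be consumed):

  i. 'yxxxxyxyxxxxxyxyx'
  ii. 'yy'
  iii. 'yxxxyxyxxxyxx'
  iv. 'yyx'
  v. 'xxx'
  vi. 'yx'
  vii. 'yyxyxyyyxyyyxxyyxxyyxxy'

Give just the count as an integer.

3

i → no match
ii → no match
iii → match
iv → match
v → match
vi → no match
vii → no match
Total matched: 3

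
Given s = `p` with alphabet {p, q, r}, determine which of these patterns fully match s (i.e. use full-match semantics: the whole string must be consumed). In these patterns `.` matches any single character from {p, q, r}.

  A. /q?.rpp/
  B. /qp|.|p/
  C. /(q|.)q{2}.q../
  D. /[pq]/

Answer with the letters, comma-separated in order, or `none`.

B, D

A → no match — must end with `rpp`
B → match
C → no match
D → match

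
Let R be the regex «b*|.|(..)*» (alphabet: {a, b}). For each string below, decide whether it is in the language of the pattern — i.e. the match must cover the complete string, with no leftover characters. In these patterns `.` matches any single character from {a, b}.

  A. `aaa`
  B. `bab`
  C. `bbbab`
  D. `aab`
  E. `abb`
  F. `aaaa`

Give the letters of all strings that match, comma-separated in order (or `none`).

F

A → no match
B → no match
C → no match
D → no match
E → no match
F → match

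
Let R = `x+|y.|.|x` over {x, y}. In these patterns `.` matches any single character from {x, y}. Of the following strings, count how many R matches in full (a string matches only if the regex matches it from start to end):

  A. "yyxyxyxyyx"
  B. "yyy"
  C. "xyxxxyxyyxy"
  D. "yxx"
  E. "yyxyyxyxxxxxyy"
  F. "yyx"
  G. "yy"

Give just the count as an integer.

A → no match
B → no match
C → no match
D → no match
E → no match
F → no match
G → match
Total matched: 1

1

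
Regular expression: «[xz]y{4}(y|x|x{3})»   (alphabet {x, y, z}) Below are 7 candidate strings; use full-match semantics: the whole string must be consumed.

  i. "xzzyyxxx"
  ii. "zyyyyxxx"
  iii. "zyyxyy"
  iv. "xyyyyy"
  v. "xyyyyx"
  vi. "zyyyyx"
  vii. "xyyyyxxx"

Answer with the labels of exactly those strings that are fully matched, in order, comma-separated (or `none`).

i → no match
ii → match
iii → no match
iv → match
v → match
vi → match
vii → match

ii, iv, v, vi, vii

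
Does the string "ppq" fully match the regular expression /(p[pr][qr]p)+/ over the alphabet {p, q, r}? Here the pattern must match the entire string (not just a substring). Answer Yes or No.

Every match must end with "p", but "ppq" does not.

No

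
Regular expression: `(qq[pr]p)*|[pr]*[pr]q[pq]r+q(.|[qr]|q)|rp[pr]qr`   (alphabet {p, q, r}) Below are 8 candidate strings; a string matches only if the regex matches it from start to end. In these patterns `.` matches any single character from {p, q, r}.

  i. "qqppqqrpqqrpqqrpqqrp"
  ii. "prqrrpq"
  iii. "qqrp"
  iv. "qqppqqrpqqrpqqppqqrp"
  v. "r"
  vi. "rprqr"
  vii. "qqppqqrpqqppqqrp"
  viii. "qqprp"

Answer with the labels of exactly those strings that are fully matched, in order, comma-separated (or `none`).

i, iii, iv, vi, vii

i → match
ii → no match
iii → match
iv → match
v → no match
vi → match
vii → match
viii → no match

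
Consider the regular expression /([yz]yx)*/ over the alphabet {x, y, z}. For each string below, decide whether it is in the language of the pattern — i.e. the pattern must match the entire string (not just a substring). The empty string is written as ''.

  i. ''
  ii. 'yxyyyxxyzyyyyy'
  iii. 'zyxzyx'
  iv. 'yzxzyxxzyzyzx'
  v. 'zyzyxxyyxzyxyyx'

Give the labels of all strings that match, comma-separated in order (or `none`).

i, iii

i. '' → match
ii → no match
iii. 'zyxzyx' → match
iv → no match
v → no match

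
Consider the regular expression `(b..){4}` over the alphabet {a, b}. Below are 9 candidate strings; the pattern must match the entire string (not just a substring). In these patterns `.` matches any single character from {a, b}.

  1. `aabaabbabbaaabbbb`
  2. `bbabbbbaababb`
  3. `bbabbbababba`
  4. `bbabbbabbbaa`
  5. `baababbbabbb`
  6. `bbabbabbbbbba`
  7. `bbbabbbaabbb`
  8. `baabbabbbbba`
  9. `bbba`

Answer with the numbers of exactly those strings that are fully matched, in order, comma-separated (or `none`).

1 → no match — must start with `b`
2 → no match
3 → no match
4 → no match
5 → match
6 → no match
7 → no match
8 → match
9 → no match

5, 8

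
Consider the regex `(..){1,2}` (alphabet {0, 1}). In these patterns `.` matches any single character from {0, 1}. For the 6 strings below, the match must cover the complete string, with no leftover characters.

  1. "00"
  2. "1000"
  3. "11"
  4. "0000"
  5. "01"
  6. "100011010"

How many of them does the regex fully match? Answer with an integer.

5

1 → match
2 → match
3 → match
4 → match
5 → match
6 → no match
Total matched: 5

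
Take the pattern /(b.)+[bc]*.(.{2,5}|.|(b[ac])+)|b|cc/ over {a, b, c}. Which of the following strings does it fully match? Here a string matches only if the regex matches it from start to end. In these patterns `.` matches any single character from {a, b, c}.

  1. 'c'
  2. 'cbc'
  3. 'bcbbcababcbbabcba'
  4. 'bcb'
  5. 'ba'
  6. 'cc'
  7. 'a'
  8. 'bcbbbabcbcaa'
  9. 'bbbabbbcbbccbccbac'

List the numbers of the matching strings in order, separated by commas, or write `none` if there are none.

6, 8, 9

1 → no match
2 → no match
3 → no match
4 → no match
5 → no match
6 → match
7 → no match
8 → match
9 → match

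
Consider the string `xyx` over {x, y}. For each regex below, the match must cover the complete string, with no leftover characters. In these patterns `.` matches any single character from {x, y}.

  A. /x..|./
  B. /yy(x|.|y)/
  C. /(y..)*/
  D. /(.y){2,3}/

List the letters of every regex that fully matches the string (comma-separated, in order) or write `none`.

A → match
B → no match — must start with `yy`
C → no match
D → no match — must end with `y`

A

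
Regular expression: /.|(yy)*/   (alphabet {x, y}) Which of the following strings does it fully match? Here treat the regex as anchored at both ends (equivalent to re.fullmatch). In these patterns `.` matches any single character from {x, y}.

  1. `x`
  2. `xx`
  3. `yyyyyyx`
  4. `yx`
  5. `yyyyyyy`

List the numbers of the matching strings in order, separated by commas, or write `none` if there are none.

1

1 → match
2 → no match
3 → no match
4 → no match
5 → no match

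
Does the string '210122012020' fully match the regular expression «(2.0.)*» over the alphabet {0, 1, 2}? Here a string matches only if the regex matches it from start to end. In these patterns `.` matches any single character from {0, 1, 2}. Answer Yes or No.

No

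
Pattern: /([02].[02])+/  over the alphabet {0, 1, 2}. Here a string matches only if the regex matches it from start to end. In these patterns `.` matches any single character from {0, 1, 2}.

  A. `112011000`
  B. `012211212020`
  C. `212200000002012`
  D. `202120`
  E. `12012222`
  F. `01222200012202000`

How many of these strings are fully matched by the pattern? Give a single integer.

1

A. `112011000` → no match
B. `012211212020` → no match
C → match
D. `202120` → no match
E. `12012222` → no match
F → no match
Total matched: 1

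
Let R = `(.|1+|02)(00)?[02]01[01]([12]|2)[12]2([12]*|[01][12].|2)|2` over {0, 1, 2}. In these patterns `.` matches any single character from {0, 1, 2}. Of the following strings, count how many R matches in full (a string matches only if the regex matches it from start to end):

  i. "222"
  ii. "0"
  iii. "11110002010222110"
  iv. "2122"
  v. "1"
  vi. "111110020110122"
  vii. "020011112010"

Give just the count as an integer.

1

i → no match
ii → no match
iii → no match
iv → no match
v → no match
vi → no match
vii → match
Total matched: 1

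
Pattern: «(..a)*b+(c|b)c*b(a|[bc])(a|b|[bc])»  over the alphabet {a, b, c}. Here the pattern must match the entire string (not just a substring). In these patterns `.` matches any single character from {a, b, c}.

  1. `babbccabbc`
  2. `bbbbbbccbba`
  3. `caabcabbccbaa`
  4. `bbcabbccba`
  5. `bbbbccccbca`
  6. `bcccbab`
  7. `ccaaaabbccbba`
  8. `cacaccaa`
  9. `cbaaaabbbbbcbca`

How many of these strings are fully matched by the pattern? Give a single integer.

1 → no match
2 → match
3 → match
4 → no match
5 → match
6 → match
7 → match
8 → no match
9 → match
Total matched: 6

6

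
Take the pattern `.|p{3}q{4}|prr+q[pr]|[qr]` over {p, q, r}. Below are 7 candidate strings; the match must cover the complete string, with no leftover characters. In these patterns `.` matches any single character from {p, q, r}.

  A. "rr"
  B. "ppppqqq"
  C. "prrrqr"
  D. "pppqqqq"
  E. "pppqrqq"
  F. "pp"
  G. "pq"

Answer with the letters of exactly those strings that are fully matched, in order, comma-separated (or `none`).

C, D

A. "rr" → no match
B. "ppppqqq" → no match
C. "prrrqr" → match
D. "pppqqqq" → match
E. "pppqrqq" → no match
F. "pp" → no match
G. "pq" → no match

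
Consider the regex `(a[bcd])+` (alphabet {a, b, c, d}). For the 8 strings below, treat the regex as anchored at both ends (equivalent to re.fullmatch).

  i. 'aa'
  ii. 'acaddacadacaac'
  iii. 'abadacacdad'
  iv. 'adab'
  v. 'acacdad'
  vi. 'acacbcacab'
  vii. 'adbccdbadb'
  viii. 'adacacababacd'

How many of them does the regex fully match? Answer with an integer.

1

i → no match
ii → no match
iii → no match
iv → match
v → no match
vi → no match
vii → no match
viii → no match
Total matched: 1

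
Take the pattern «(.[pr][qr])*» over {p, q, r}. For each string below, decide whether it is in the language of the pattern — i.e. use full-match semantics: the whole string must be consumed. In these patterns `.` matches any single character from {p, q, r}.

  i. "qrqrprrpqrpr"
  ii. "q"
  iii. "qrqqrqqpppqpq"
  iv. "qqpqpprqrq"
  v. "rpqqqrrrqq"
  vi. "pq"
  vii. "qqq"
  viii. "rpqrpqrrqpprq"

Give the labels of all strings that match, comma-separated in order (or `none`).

i

i → match
ii → no match
iii → no match
iv → no match
v → no match
vi → no match
vii → no match
viii → no match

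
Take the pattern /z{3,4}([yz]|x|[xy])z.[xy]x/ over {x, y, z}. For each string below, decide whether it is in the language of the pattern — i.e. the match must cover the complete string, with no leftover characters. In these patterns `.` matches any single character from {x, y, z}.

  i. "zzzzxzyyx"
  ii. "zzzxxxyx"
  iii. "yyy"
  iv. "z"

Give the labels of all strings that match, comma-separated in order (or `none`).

i → match
ii → no match
iii → no match — must start with "z"
iv → no match — must end with "x"

i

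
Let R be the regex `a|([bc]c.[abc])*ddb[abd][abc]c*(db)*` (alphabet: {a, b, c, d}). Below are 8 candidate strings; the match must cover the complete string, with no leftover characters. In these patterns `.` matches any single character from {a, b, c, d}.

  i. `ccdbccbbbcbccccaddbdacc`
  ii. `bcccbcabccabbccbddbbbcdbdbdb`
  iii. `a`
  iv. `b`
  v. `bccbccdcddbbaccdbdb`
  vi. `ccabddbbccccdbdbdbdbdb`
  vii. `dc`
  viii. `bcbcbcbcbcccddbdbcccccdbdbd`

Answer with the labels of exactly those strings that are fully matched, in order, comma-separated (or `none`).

i, ii, iii, v, vi

i → match
ii → match
iii. `a` → match
iv. `b` → no match
v → match
vi → match
vii. `dc` → no match
viii → no match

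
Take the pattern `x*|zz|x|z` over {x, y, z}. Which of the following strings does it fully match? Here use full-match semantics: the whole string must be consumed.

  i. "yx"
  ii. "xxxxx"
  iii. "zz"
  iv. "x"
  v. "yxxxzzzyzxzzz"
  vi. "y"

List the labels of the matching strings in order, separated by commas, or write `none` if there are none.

i → no match
ii → match
iii → match
iv → match
v → no match
vi → no match

ii, iii, iv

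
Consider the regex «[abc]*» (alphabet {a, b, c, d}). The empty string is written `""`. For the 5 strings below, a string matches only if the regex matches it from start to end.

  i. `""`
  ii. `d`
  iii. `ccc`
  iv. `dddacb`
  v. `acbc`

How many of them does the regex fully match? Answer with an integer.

3

i → match
ii → no match
iii → match
iv → no match
v → match
Total matched: 3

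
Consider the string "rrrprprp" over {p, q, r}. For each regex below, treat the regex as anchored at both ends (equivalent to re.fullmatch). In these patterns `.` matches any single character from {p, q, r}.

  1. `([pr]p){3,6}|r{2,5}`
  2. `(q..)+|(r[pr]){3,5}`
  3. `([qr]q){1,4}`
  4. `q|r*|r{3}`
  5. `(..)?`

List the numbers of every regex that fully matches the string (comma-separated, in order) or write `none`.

1 → no match
2 → match
3 → no match — must end with "q"
4 → no match
5 → no match

2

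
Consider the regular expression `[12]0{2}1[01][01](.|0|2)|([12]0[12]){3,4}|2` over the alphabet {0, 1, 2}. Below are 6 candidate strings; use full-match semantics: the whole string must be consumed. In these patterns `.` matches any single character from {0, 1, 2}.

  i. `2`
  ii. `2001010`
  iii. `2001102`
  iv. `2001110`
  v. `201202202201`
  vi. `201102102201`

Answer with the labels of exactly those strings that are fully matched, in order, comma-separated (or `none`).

i, ii, iii, iv, v, vi

i → match
ii → match
iii → match
iv → match
v → match
vi → match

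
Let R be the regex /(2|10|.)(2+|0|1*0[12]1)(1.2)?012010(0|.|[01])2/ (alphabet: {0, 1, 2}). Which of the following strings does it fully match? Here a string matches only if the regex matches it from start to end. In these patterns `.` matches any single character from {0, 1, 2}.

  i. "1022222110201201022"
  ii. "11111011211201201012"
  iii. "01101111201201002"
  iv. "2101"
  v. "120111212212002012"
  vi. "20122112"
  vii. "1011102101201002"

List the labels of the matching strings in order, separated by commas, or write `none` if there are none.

iii, vii

i → no match
ii → no match
iii → match
iv → no match — must end with "2"
v → no match
vi → no match
vii → match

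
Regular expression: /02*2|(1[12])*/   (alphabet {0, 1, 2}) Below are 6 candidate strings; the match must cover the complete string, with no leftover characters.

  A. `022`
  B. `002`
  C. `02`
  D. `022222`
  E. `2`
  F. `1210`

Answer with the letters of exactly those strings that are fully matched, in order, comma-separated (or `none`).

A, C, D

A → match
B → no match
C → match
D → match
E → no match
F → no match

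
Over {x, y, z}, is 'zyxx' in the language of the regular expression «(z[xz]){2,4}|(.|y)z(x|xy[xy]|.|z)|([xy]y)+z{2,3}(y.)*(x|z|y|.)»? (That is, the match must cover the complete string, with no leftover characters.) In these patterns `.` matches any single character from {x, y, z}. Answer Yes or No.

No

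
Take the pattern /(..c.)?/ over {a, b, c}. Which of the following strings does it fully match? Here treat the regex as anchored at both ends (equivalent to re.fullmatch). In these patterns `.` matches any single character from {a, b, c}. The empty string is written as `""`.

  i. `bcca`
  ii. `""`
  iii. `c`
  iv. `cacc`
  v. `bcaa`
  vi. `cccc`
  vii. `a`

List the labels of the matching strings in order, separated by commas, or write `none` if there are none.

i, ii, iv, vi

i → match
ii → match
iii → no match
iv → match
v → no match
vi → match
vii → no match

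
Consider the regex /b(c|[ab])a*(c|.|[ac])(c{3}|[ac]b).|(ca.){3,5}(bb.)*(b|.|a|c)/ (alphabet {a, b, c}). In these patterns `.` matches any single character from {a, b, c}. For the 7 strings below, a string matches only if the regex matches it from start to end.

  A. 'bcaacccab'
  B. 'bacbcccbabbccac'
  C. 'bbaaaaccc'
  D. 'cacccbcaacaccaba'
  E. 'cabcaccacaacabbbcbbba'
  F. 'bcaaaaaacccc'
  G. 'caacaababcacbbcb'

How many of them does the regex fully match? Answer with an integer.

1

A → no match
B → no match
C → no match
D → no match
E → no match
F → match
G → no match
Total matched: 1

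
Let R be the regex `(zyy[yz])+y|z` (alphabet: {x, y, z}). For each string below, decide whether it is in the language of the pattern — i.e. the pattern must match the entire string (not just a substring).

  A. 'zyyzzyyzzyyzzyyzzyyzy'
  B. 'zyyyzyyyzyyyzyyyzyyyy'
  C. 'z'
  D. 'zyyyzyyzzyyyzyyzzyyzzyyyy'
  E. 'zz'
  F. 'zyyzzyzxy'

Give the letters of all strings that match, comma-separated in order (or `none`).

A, B, C, D

A → match
B → match
C → match
D → match
E → no match
F → no match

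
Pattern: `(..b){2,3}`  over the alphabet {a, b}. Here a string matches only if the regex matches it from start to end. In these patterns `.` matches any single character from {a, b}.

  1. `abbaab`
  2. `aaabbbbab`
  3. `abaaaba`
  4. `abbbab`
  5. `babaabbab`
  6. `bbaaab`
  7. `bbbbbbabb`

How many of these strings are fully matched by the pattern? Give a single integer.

4

1 → match
2 → no match
3 → no match — must end with `b`
4 → match
5 → match
6 → no match
7 → match
Total matched: 4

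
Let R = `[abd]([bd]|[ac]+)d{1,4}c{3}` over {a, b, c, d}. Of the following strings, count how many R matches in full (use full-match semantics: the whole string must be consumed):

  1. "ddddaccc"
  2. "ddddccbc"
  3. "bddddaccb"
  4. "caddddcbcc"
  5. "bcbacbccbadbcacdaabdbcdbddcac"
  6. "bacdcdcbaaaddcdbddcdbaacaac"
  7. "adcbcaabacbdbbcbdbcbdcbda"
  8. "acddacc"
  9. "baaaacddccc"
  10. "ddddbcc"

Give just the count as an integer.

1 → no match
2 → no match
3 → no match — must end with "c"
4 → no match
5 → no match
6 → no match
7 → no match — must end with "c"
8 → no match
9 → match
10 → no match
Total matched: 1

1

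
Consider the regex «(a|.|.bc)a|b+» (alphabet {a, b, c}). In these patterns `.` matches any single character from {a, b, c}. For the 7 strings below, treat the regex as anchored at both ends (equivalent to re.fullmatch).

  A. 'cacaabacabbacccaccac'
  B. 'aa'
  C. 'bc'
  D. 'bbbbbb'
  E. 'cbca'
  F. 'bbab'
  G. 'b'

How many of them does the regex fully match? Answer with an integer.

4

A → no match
B. 'aa' → match
C. 'bc' → no match
D. 'bbbbbb' → match
E. 'cbca' → match
F. 'bbab' → no match
G. 'b' → match
Total matched: 4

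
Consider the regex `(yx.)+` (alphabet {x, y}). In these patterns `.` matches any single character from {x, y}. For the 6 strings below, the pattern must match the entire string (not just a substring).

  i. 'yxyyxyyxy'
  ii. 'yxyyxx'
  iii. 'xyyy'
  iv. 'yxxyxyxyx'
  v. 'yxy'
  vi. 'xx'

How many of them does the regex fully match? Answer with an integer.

3

i → match
ii → match
iii → no match — must start with 'yx'
iv → no match
v → match
vi → no match — must start with 'yx'
Total matched: 3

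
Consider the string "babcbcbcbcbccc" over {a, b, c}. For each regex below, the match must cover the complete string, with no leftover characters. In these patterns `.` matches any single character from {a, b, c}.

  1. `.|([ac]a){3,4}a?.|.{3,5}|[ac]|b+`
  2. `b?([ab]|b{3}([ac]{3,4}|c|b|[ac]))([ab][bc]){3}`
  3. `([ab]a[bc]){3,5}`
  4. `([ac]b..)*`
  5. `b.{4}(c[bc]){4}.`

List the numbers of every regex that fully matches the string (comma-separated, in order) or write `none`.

1 → no match
2 → no match
3 → no match
4 → no match
5 → match

5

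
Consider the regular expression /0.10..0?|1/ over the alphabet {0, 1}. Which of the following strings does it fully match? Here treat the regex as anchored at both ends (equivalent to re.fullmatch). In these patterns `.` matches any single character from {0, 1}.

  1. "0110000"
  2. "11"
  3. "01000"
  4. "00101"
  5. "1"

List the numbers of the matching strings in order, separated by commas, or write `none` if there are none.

1, 5

1 → match
2 → no match
3 → no match
4 → no match
5 → match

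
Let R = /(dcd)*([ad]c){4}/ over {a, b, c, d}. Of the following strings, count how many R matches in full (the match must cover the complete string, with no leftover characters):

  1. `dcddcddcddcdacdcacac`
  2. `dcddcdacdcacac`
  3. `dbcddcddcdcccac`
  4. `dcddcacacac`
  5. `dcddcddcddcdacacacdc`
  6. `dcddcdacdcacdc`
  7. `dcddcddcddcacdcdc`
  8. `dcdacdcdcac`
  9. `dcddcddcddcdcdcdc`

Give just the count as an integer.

8

1 → match
2 → match
3 → no match
4 → match
5 → match
6 → match
7 → match
8 → match
9 → match
Total matched: 8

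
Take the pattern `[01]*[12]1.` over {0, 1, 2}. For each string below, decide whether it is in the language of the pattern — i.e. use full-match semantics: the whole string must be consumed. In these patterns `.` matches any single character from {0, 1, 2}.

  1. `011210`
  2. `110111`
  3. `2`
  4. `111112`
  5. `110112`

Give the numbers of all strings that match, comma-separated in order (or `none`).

1 → match
2 → match
3 → no match
4 → match
5 → match

1, 2, 4, 5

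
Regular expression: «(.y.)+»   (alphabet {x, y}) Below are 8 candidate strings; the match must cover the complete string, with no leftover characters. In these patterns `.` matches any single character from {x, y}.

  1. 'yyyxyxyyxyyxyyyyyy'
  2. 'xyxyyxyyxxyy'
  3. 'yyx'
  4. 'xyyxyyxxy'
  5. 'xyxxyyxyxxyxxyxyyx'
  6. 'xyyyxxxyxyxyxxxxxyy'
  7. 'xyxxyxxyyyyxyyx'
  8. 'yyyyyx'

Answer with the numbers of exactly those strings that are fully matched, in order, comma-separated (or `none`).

1 → match
2. 'xyxyyxyyxxyy' → match
3. 'yyx' → match
4. 'xyyxyyxxy' → no match
5 → match
6 → no match
7 → match
8. 'yyyyyx' → match

1, 2, 3, 5, 7, 8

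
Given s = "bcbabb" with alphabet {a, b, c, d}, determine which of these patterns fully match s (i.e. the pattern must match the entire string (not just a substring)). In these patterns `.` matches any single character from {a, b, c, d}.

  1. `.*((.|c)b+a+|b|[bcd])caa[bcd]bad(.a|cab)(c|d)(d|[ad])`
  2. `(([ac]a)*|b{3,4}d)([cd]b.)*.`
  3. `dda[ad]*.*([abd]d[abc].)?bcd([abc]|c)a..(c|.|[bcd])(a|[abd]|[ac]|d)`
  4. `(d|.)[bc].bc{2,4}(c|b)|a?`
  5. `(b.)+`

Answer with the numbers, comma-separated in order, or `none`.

1 → no match
2 → no match
3 → no match — must start with "dda"
4 → no match
5 → match

5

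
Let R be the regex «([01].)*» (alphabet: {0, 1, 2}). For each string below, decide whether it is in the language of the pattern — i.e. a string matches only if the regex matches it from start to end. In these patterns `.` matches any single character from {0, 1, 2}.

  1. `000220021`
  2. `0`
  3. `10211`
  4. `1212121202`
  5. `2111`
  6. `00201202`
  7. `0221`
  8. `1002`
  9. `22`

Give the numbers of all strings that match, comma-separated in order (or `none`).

4, 8

1 → no match
2 → no match
3 → no match
4 → match
5 → no match
6 → no match
7 → no match
8 → match
9 → no match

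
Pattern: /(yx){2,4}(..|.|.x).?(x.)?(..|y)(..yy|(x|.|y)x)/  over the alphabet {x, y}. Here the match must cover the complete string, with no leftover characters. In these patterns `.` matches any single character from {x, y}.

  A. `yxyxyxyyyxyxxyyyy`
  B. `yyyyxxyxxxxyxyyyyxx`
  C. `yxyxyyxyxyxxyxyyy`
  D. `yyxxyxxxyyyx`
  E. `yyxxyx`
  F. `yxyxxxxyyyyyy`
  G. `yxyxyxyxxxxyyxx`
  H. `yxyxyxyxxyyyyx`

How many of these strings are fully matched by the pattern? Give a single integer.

4

A → match
B → no match — must start with `yx`
C → no match
D → no match — must start with `yx`
E → no match — must start with `yx`
F → match
G → match
H → match
Total matched: 4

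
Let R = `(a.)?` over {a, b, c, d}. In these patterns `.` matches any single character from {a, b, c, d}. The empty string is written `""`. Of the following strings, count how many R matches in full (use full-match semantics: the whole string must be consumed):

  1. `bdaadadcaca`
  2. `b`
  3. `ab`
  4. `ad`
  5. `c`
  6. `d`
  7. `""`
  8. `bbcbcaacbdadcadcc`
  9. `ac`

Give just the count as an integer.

4

1. `bdaadadcaca` → no match
2. `b` → no match
3. `ab` → match
4. `ad` → match
5. `c` → no match
6. `d` → no match
7. `""` → match
8 → no match
9. `ac` → match
Total matched: 4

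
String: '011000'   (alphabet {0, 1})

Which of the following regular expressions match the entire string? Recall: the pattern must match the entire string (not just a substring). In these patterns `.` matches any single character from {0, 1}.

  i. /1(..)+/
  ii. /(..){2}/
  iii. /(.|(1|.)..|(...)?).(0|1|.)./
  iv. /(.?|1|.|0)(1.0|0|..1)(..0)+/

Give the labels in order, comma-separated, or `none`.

i → no match — must start with '1'
ii → no match
iii → match
iv → match

iii, iv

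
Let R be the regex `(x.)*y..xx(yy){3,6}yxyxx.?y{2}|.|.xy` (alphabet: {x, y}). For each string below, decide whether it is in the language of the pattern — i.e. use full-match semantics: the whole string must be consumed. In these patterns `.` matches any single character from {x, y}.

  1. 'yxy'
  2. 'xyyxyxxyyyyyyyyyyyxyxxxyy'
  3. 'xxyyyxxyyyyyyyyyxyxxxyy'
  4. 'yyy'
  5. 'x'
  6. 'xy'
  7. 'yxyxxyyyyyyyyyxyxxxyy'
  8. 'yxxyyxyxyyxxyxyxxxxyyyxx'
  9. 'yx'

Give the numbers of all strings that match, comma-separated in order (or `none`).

1. 'yxy' → match
2 → match
3 → match
4. 'yyy' → no match
5. 'x' → match
6. 'xy' → no match
7 → match
8 → no match
9. 'yx' → no match

1, 2, 3, 5, 7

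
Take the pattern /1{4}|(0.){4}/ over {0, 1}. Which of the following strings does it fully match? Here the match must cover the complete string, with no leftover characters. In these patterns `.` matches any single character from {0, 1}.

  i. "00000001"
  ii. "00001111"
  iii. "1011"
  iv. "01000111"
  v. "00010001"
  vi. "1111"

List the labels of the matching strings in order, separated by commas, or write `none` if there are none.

i. "00000001" → match
ii. "00001111" → no match
iii. "1011" → no match
iv. "01000111" → no match
v. "00010001" → match
vi. "1111" → match

i, v, vi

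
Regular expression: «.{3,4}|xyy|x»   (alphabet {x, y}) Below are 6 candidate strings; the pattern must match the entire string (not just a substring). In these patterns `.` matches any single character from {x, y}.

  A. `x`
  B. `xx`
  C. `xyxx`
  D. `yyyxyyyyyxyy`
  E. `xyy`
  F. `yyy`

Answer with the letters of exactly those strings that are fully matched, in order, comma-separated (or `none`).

A → match
B → no match
C → match
D → no match
E → match
F → match

A, C, E, F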